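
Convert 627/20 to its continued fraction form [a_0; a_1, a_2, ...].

[31; 2, 1, 6]

Run the Euclidean algorithm on 627 and 20; the successive quotients are the partial quotients a_0, a_1, ... (each step inverts the fractional part left over by the previous one):
  627 = 31*20 + 7, so a_0 = 31.
  20 = 2*7 + 6, so a_1 = 2.
  7 = 1*6 + 1, so a_2 = 1.
  6 = 6*1 + 0, so a_3 = 6.
The remainder reaches 0 after 4 divisions, so the expansion has 4 partial quotients, read off in order.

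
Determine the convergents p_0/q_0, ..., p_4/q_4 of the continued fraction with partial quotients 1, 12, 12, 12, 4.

1/1, 13/12, 157/145, 1897/1752, 7745/7153

Using the convergent recurrence p_i = a_i*p_{i-1} + p_{i-2}, q_i = a_i*q_{i-1} + q_{i-2} with p_{-2}=0, p_{-1}=1, q_{-2}=1, q_{-1}=0:
  i=0: a_0=1, p_0 = 1*1 + 0 = 1, q_0 = 1*0 + 1 = 1.
  i=1: a_1=12, p_1 = 12*1 + 1 = 13, q_1 = 12*1 + 0 = 12.
  i=2: a_2=12, p_2 = 12*13 + 1 = 157, q_2 = 12*12 + 1 = 145.
  i=3: a_3=12, p_3 = 12*157 + 13 = 1897, q_3 = 12*145 + 12 = 1752.
  i=4: a_4=4, p_4 = 4*1897 + 157 = 7745, q_4 = 4*1752 + 145 = 7153.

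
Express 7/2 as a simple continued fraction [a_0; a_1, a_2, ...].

[3; 2]

Run the Euclidean algorithm on 7 and 2; the successive quotients are the partial quotients a_0, a_1, ... (each step inverts the fractional part left over by the previous one):
  7 = 3*2 + 1, so a_0 = 3.
  2 = 2*1 + 0, so a_1 = 2.
The remainder reaches 0 after 2 divisions, so the expansion has 2 partial quotients, read off in order.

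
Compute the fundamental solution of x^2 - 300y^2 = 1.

(x, y) = (1351, 78)

First expand sqrt(300) as a continued fraction. With x_i = (sqrt(300) + m_i)/d_i and (m_0, d_0) = (0, 1): a_0 = floor(sqrt(300)) = 17, since 17^2 = 289 <= 300 < 324 = 18^2.
Iterate m_{i+1} = d_i*a_i - m_i, d_{i+1} = (300 - m_{i+1}^2)/d_i, a_{i+1} = floor((a_0 + m_{i+1})/d_{i+1}):
  m_1 = 1*17 - 0 = 17, d_1 = (300 - 17^2)/1 = 11/1 = 11, a_1 = floor((17 + 17)/11) = 3.
  m_2 = 11*3 - 17 = 16, d_2 = (300 - 16^2)/11 = 44/11 = 4, a_2 = floor((17 + 16)/4) = 8.
  m_3 = 4*8 - 16 = 16, d_3 = (300 - 16^2)/4 = 44/4 = 11, a_3 = floor((17 + 16)/11) = 3.
  m_4 = 11*3 - 16 = 17, d_4 = (300 - 17^2)/11 = 11/11 = 1, a_4 = floor((17 + 17)/1) = 34.
  m_5 = 1*34 - 17 = 17, d_5 = (300 - 17^2)/1 = 11/1 = 11: (m_5, d_5) = (m_1, d_1) = (17, 11), so from here the quotients repeat a_1, ..., a_4; the period length is 4.
So sqrt(300) = [17; (3, 8, 3, 34)] with period length k = 4.
k is even, so the fundamental solution of x^2 - 300y^2 = 1 is (p_{k-1}, q_{k-1}) = (p_3, q_3); compute convergents through index 3.
Convergents (p_i = a_i*p_{i-1} + p_{i-2}, q_i = a_i*q_{i-1} + q_{i-2} with p_{-2}=0, p_{-1}=1, q_{-2}=1, q_{-1}=0):
  i=0: a_0=17, p_0 = 17*1 + 0 = 17, q_0 = 17*0 + 1 = 1.
  i=1: a_1=3, p_1 = 3*17 + 1 = 52, q_1 = 3*1 + 0 = 3.
  i=2: a_2=8, p_2 = 8*52 + 17 = 433, q_2 = 8*3 + 1 = 25.
  i=3: a_3=3, p_3 = 3*433 + 52 = 1351, q_3 = 3*25 + 3 = 78.
Check: 1351^2 - 300*78^2 = 1825201 - 1825200 = 1, so (x, y) = (1351, 78) solves the equation, and by the theorem it is the least positive solution.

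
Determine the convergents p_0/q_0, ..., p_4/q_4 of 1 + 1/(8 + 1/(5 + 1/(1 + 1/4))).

Using the convergent recurrence p_i = a_i*p_{i-1} + p_{i-2}, q_i = a_i*q_{i-1} + q_{i-2} with p_{-2}=0, p_{-1}=1, q_{-2}=1, q_{-1}=0:
  i=0: a_0=1, p_0 = 1*1 + 0 = 1, q_0 = 1*0 + 1 = 1.
  i=1: a_1=8, p_1 = 8*1 + 1 = 9, q_1 = 8*1 + 0 = 8.
  i=2: a_2=5, p_2 = 5*9 + 1 = 46, q_2 = 5*8 + 1 = 41.
  i=3: a_3=1, p_3 = 1*46 + 9 = 55, q_3 = 1*41 + 8 = 49.
  i=4: a_4=4, p_4 = 4*55 + 46 = 266, q_4 = 4*49 + 41 = 237.

1/1, 9/8, 46/41, 55/49, 266/237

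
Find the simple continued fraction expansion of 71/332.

Run the Euclidean algorithm on 71 and 332; the successive quotients are the partial quotients a_0, a_1, ... (each step inverts the fractional part left over by the previous one):
  71 = 0*332 + 71, so a_0 = 0.
  332 = 4*71 + 48, so a_1 = 4.
  71 = 1*48 + 23, so a_2 = 1.
  48 = 2*23 + 2, so a_3 = 2.
  23 = 11*2 + 1, so a_4 = 11.
  2 = 2*1 + 0, so a_5 = 2.
The remainder reaches 0 after 6 divisions, so the expansion has 6 partial quotients, read off in order.

[0; 4, 1, 2, 11, 2]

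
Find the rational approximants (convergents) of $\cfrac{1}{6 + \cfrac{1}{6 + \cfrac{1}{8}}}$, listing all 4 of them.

0/1, 1/6, 6/37, 49/302

Using the convergent recurrence p_i = a_i*p_{i-1} + p_{i-2}, q_i = a_i*q_{i-1} + q_{i-2} with p_{-2}=0, p_{-1}=1, q_{-2}=1, q_{-1}=0:
  i=0: a_0=0, p_0 = 0*1 + 0 = 0, q_0 = 0*0 + 1 = 1.
  i=1: a_1=6, p_1 = 6*0 + 1 = 1, q_1 = 6*1 + 0 = 6.
  i=2: a_2=6, p_2 = 6*1 + 0 = 6, q_2 = 6*6 + 1 = 37.
  i=3: a_3=8, p_3 = 8*6 + 1 = 49, q_3 = 8*37 + 6 = 302.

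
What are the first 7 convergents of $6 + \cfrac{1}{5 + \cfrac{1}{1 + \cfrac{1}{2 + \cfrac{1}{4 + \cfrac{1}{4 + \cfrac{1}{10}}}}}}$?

Using the convergent recurrence p_i = a_i*p_{i-1} + p_{i-2}, q_i = a_i*q_{i-1} + q_{i-2} with p_{-2}=0, p_{-1}=1, q_{-2}=1, q_{-1}=0:
  i=0: a_0=6, p_0 = 6*1 + 0 = 6, q_0 = 6*0 + 1 = 1.
  i=1: a_1=5, p_1 = 5*6 + 1 = 31, q_1 = 5*1 + 0 = 5.
  i=2: a_2=1, p_2 = 1*31 + 6 = 37, q_2 = 1*5 + 1 = 6.
  i=3: a_3=2, p_3 = 2*37 + 31 = 105, q_3 = 2*6 + 5 = 17.
  i=4: a_4=4, p_4 = 4*105 + 37 = 457, q_4 = 4*17 + 6 = 74.
  i=5: a_5=4, p_5 = 4*457 + 105 = 1933, q_5 = 4*74 + 17 = 313.
  i=6: a_6=10, p_6 = 10*1933 + 457 = 19787, q_6 = 10*313 + 74 = 3204.

6/1, 31/5, 37/6, 105/17, 457/74, 1933/313, 19787/3204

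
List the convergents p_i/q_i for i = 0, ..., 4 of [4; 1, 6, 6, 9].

Using the convergent recurrence p_i = a_i*p_{i-1} + p_{i-2}, q_i = a_i*q_{i-1} + q_{i-2} with p_{-2}=0, p_{-1}=1, q_{-2}=1, q_{-1}=0:
  i=0: a_0=4, p_0 = 4*1 + 0 = 4, q_0 = 4*0 + 1 = 1.
  i=1: a_1=1, p_1 = 1*4 + 1 = 5, q_1 = 1*1 + 0 = 1.
  i=2: a_2=6, p_2 = 6*5 + 4 = 34, q_2 = 6*1 + 1 = 7.
  i=3: a_3=6, p_3 = 6*34 + 5 = 209, q_3 = 6*7 + 1 = 43.
  i=4: a_4=9, p_4 = 9*209 + 34 = 1915, q_4 = 9*43 + 7 = 394.

4/1, 5/1, 34/7, 209/43, 1915/394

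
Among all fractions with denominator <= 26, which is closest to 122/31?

63/16

Expand x = 122/31 as a continued fraction with the Euclidean algorithm:
  122 = 3*31 + 29, so a_0 = 3.
  31 = 1*29 + 2, so a_1 = 1.
  29 = 14*2 + 1, so a_2 = 14.
  2 = 2*1 + 0, so a_3 = 2.
so x = [3; 1, 14, 2].
Convergents (p_i = a_i*p_{i-1} + p_{i-2}, q_i = a_i*q_{i-1} + q_{i-2} with p_{-2}=0, p_{-1}=1, q_{-2}=1, q_{-1}=0), until the denominator exceeds 26:
  i=0: a_0=3, p_0 = 3*1 + 0 = 3, q_0 = 3*0 + 1 = 1.
  i=1: a_1=1, p_1 = 1*3 + 1 = 4, q_1 = 1*1 + 0 = 1.
  i=2: a_2=14, p_2 = 14*4 + 3 = 59, q_2 = 14*1 + 1 = 15.
  i=3: a_3=2, p_3 = 2*59 + 4 = 122, q_3 = 2*15 + 1 = 31.
q_3 = 31 > 26, so the last convergent with denominator <= 26 is p_2/q_2 = 59/15.
The closest fraction with denominator <= 26 is either p_2/q_2 or the intermediate fraction (k*p_2 + p_1)/(k*q_2 + q_1) with the largest k >= 1 whose denominator stays <= 26; these approach x as k grows, and every other convergent or intermediate fraction in range is farther away.
Largest k: floor((26 - q_1)/q_2) = floor((26 - 1)/15) = 1.
That gives (1*59 + 4)/(1*15 + 1) = 63/16.
Compare the errors: |x - 59/15| = |122*15 - 59*31|/(31*15) = 1/465, and |x - 63/16| = |122*16 - 63*31|/(31*16) = 1/496.
Cross-multiplying, 1*465 = 465 < 496 = 1*496, so 1/496 is smaller: the intermediate fraction 63/16 is closer to x than 59/15.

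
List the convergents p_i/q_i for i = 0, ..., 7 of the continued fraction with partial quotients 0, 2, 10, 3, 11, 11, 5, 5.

Using the convergent recurrence p_i = a_i*p_{i-1} + p_{i-2}, q_i = a_i*q_{i-1} + q_{i-2} with p_{-2}=0, p_{-1}=1, q_{-2}=1, q_{-1}=0:
  i=0: a_0=0, p_0 = 0*1 + 0 = 0, q_0 = 0*0 + 1 = 1.
  i=1: a_1=2, p_1 = 2*0 + 1 = 1, q_1 = 2*1 + 0 = 2.
  i=2: a_2=10, p_2 = 10*1 + 0 = 10, q_2 = 10*2 + 1 = 21.
  i=3: a_3=3, p_3 = 3*10 + 1 = 31, q_3 = 3*21 + 2 = 65.
  i=4: a_4=11, p_4 = 11*31 + 10 = 351, q_4 = 11*65 + 21 = 736.
  i=5: a_5=11, p_5 = 11*351 + 31 = 3892, q_5 = 11*736 + 65 = 8161.
  i=6: a_6=5, p_6 = 5*3892 + 351 = 19811, q_6 = 5*8161 + 736 = 41541.
  i=7: a_7=5, p_7 = 5*19811 + 3892 = 102947, q_7 = 5*41541 + 8161 = 215866.

0/1, 1/2, 10/21, 31/65, 351/736, 3892/8161, 19811/41541, 102947/215866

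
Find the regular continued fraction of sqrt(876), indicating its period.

[29; (1, 1, 2, 14, 2, 1, 1, 58)]

Write x_i = (sqrt(876) + m_i)/d_i with (m_0, d_0) = (0, 1). a_0 = floor(sqrt(876)) = 29, since 29^2 = 841 <= 876 < 900 = 30^2.
Iterate m_{i+1} = d_i*a_i - m_i, d_{i+1} = (876 - m_{i+1}^2)/d_i, a_{i+1} = floor((a_0 + m_{i+1})/d_{i+1}):
  m_1 = 1*29 - 0 = 29, d_1 = (876 - 29^2)/1 = 35/1 = 35, a_1 = floor((29 + 29)/35) = 1.
  m_2 = 35*1 - 29 = 6, d_2 = (876 - 6^2)/35 = 840/35 = 24, a_2 = floor((29 + 6)/24) = 1.
  m_3 = 24*1 - 6 = 18, d_3 = (876 - 18^2)/24 = 552/24 = 23, a_3 = floor((29 + 18)/23) = 2.
  m_4 = 23*2 - 18 = 28, d_4 = (876 - 28^2)/23 = 92/23 = 4, a_4 = floor((29 + 28)/4) = 14.
  m_5 = 4*14 - 28 = 28, d_5 = (876 - 28^2)/4 = 92/4 = 23, a_5 = floor((29 + 28)/23) = 2.
  m_6 = 23*2 - 28 = 18, d_6 = (876 - 18^2)/23 = 552/23 = 24, a_6 = floor((29 + 18)/24) = 1.
  m_7 = 24*1 - 18 = 6, d_7 = (876 - 6^2)/24 = 840/24 = 35, a_7 = floor((29 + 6)/35) = 1.
  m_8 = 35*1 - 6 = 29, d_8 = (876 - 29^2)/35 = 35/35 = 1, a_8 = floor((29 + 29)/1) = 58.
  m_9 = 1*58 - 29 = 29, d_9 = (876 - 29^2)/1 = 35/1 = 35: (m_9, d_9) = (m_1, d_1) = (29, 35), so from here the quotients repeat a_1, ..., a_8; the period length is 8.
Hence the expansion of sqrt(876) is a_0 = 29 followed by the repeating block 1, 1, 2, 14, 2, 1, 1, 58 (period 8).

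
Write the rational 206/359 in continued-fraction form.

[0; 1, 1, 2, 1, 7, 1, 5]

Run the Euclidean algorithm on 206 and 359; the successive quotients are the partial quotients a_0, a_1, ... (each step inverts the fractional part left over by the previous one):
  206 = 0*359 + 206, so a_0 = 0.
  359 = 1*206 + 153, so a_1 = 1.
  206 = 1*153 + 53, so a_2 = 1.
  153 = 2*53 + 47, so a_3 = 2.
  53 = 1*47 + 6, so a_4 = 1.
  47 = 7*6 + 5, so a_5 = 7.
  6 = 1*5 + 1, so a_6 = 1.
  5 = 5*1 + 0, so a_7 = 5.
The remainder reaches 0 after 8 divisions, so the expansion has 8 partial quotients, read off in order.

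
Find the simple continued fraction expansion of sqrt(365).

[19; (9, 1, 1, 9, 38)]

Write x_i = (sqrt(365) + m_i)/d_i with (m_0, d_0) = (0, 1). a_0 = floor(sqrt(365)) = 19, since 19^2 = 361 <= 365 < 400 = 20^2.
Iterate m_{i+1} = d_i*a_i - m_i, d_{i+1} = (365 - m_{i+1}^2)/d_i, a_{i+1} = floor((a_0 + m_{i+1})/d_{i+1}):
  m_1 = 1*19 - 0 = 19, d_1 = (365 - 19^2)/1 = 4/1 = 4, a_1 = floor((19 + 19)/4) = 9.
  m_2 = 4*9 - 19 = 17, d_2 = (365 - 17^2)/4 = 76/4 = 19, a_2 = floor((19 + 17)/19) = 1.
  m_3 = 19*1 - 17 = 2, d_3 = (365 - 2^2)/19 = 361/19 = 19, a_3 = floor((19 + 2)/19) = 1.
  m_4 = 19*1 - 2 = 17, d_4 = (365 - 17^2)/19 = 76/19 = 4, a_4 = floor((19 + 17)/4) = 9.
  m_5 = 4*9 - 17 = 19, d_5 = (365 - 19^2)/4 = 4/4 = 1, a_5 = floor((19 + 19)/1) = 38.
  m_6 = 1*38 - 19 = 19, d_6 = (365 - 19^2)/1 = 4/1 = 4: (m_6, d_6) = (m_1, d_1) = (19, 4), so from here the quotients repeat a_1, ..., a_5; the period length is 5.
Hence the expansion of sqrt(365) is a_0 = 19 followed by the repeating block 9, 1, 1, 9, 38 (period 5).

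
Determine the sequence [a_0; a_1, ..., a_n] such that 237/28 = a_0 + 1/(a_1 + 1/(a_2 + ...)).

[8; 2, 6, 2]

Run the Euclidean algorithm on 237 and 28; the successive quotients are the partial quotients a_0, a_1, ... (each step inverts the fractional part left over by the previous one):
  237 = 8*28 + 13, so a_0 = 8.
  28 = 2*13 + 2, so a_1 = 2.
  13 = 6*2 + 1, so a_2 = 6.
  2 = 2*1 + 0, so a_3 = 2.
The remainder reaches 0 after 4 divisions, so the expansion has 4 partial quotients, read off in order.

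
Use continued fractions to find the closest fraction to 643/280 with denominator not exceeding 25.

Expand x = 643/280 as a continued fraction with the Euclidean algorithm:
  643 = 2*280 + 83, so a_0 = 2.
  280 = 3*83 + 31, so a_1 = 3.
  83 = 2*31 + 21, so a_2 = 2.
  31 = 1*21 + 10, so a_3 = 1.
  21 = 2*10 + 1, so a_4 = 2.
  10 = 10*1 + 0, so a_5 = 10.
so x = [2; 3, 2, 1, 2, 10].
Convergents (p_i = a_i*p_{i-1} + p_{i-2}, q_i = a_i*q_{i-1} + q_{i-2} with p_{-2}=0, p_{-1}=1, q_{-2}=1, q_{-1}=0), until the denominator exceeds 25:
  i=0: a_0=2, p_0 = 2*1 + 0 = 2, q_0 = 2*0 + 1 = 1.
  i=1: a_1=3, p_1 = 3*2 + 1 = 7, q_1 = 3*1 + 0 = 3.
  i=2: a_2=2, p_2 = 2*7 + 2 = 16, q_2 = 2*3 + 1 = 7.
  i=3: a_3=1, p_3 = 1*16 + 7 = 23, q_3 = 1*7 + 3 = 10.
  i=4: a_4=2, p_4 = 2*23 + 16 = 62, q_4 = 2*10 + 7 = 27.
q_4 = 27 > 25, so the last convergent with denominator <= 25 is p_3/q_3 = 23/10.
The closest fraction with denominator <= 25 is either p_3/q_3 or the intermediate fraction (k*p_3 + p_2)/(k*q_3 + q_2) with the largest k >= 1 whose denominator stays <= 25; these approach x as k grows, and every other convergent or intermediate fraction in range is farther away.
Largest k: floor((25 - q_2)/q_3) = floor((25 - 7)/10) = 1.
That gives (1*23 + 16)/(1*10 + 7) = 39/17.
Compare the errors: |x - 23/10| = |643*10 - 23*280|/(280*10) = 10/2800, and |x - 39/17| = |643*17 - 39*280|/(280*17) = 11/4760.
Cross-multiplying, 11*2800 = 30800 < 47600 = 10*4760, so 11/4760 is smaller: the intermediate fraction 39/17 is closer to x than 23/10.

39/17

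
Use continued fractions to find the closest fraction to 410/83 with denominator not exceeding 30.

84/17

Expand x = 410/83 as a continued fraction with the Euclidean algorithm:
  410 = 4*83 + 78, so a_0 = 4.
  83 = 1*78 + 5, so a_1 = 1.
  78 = 15*5 + 3, so a_2 = 15.
  5 = 1*3 + 2, so a_3 = 1.
  3 = 1*2 + 1, so a_4 = 1.
  2 = 2*1 + 0, so a_5 = 2.
so x = [4; 1, 15, 1, 1, 2].
Convergents (p_i = a_i*p_{i-1} + p_{i-2}, q_i = a_i*q_{i-1} + q_{i-2} with p_{-2}=0, p_{-1}=1, q_{-2}=1, q_{-1}=0), until the denominator exceeds 30:
  i=0: a_0=4, p_0 = 4*1 + 0 = 4, q_0 = 4*0 + 1 = 1.
  i=1: a_1=1, p_1 = 1*4 + 1 = 5, q_1 = 1*1 + 0 = 1.
  i=2: a_2=15, p_2 = 15*5 + 4 = 79, q_2 = 15*1 + 1 = 16.
  i=3: a_3=1, p_3 = 1*79 + 5 = 84, q_3 = 1*16 + 1 = 17.
  i=4: a_4=1, p_4 = 1*84 + 79 = 163, q_4 = 1*17 + 16 = 33.
q_4 = 33 > 30, so the last convergent with denominator <= 30 is p_3/q_3 = 84/17.
The closest fraction with denominator <= 30 is either p_3/q_3 or the intermediate fraction (k*p_3 + p_2)/(k*q_3 + q_2) with the largest k >= 1 whose denominator stays <= 30; these approach x as k grows, and every other convergent or intermediate fraction in range is farther away.
Largest k: floor((30 - q_2)/q_3) = floor((30 - 16)/17) = 0.
Since k = 0, no intermediate fraction beyond p_3/q_3 has denominator <= 30, so the convergent 84/17 is the closest (its error is |410*17 - 84*83|/(83*17) = 2/1411).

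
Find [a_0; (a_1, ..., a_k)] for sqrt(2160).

Write x_i = (sqrt(2160) + m_i)/d_i with (m_0, d_0) = (0, 1). a_0 = floor(sqrt(2160)) = 46, since 46^2 = 2116 <= 2160 < 2209 = 47^2.
Iterate m_{i+1} = d_i*a_i - m_i, d_{i+1} = (2160 - m_{i+1}^2)/d_i, a_{i+1} = floor((a_0 + m_{i+1})/d_{i+1}):
  m_1 = 1*46 - 0 = 46, d_1 = (2160 - 46^2)/1 = 44/1 = 44, a_1 = floor((46 + 46)/44) = 2.
  m_2 = 44*2 - 46 = 42, d_2 = (2160 - 42^2)/44 = 396/44 = 9, a_2 = floor((46 + 42)/9) = 9.
  m_3 = 9*9 - 42 = 39, d_3 = (2160 - 39^2)/9 = 639/9 = 71, a_3 = floor((46 + 39)/71) = 1.
  m_4 = 71*1 - 39 = 32, d_4 = (2160 - 32^2)/71 = 1136/71 = 16, a_4 = floor((46 + 32)/16) = 4.
  m_5 = 16*4 - 32 = 32, d_5 = (2160 - 32^2)/16 = 1136/16 = 71, a_5 = floor((46 + 32)/71) = 1.
  m_6 = 71*1 - 32 = 39, d_6 = (2160 - 39^2)/71 = 639/71 = 9, a_6 = floor((46 + 39)/9) = 9.
  m_7 = 9*9 - 39 = 42, d_7 = (2160 - 42^2)/9 = 396/9 = 44, a_7 = floor((46 + 42)/44) = 2.
  m_8 = 44*2 - 42 = 46, d_8 = (2160 - 46^2)/44 = 44/44 = 1, a_8 = floor((46 + 46)/1) = 92.
  m_9 = 1*92 - 46 = 46, d_9 = (2160 - 46^2)/1 = 44/1 = 44: (m_9, d_9) = (m_1, d_1) = (46, 44), so from here the quotients repeat a_1, ..., a_8; the period length is 8.
Hence the expansion of sqrt(2160) is a_0 = 46 followed by the repeating block 2, 9, 1, 4, 1, 9, 2, 92 (period 8).

[46; (2, 9, 1, 4, 1, 9, 2, 92)]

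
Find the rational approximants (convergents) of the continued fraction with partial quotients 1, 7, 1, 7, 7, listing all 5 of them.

1/1, 8/7, 9/8, 71/63, 506/449

Using the convergent recurrence p_i = a_i*p_{i-1} + p_{i-2}, q_i = a_i*q_{i-1} + q_{i-2} with p_{-2}=0, p_{-1}=1, q_{-2}=1, q_{-1}=0:
  i=0: a_0=1, p_0 = 1*1 + 0 = 1, q_0 = 1*0 + 1 = 1.
  i=1: a_1=7, p_1 = 7*1 + 1 = 8, q_1 = 7*1 + 0 = 7.
  i=2: a_2=1, p_2 = 1*8 + 1 = 9, q_2 = 1*7 + 1 = 8.
  i=3: a_3=7, p_3 = 7*9 + 8 = 71, q_3 = 7*8 + 7 = 63.
  i=4: a_4=7, p_4 = 7*71 + 9 = 506, q_4 = 7*63 + 8 = 449.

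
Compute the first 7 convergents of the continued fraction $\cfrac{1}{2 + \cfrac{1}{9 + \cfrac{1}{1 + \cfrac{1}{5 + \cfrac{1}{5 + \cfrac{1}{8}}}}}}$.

0/1, 1/2, 9/19, 10/21, 59/124, 305/641, 2499/5252

Using the convergent recurrence p_i = a_i*p_{i-1} + p_{i-2}, q_i = a_i*q_{i-1} + q_{i-2} with p_{-2}=0, p_{-1}=1, q_{-2}=1, q_{-1}=0:
  i=0: a_0=0, p_0 = 0*1 + 0 = 0, q_0 = 0*0 + 1 = 1.
  i=1: a_1=2, p_1 = 2*0 + 1 = 1, q_1 = 2*1 + 0 = 2.
  i=2: a_2=9, p_2 = 9*1 + 0 = 9, q_2 = 9*2 + 1 = 19.
  i=3: a_3=1, p_3 = 1*9 + 1 = 10, q_3 = 1*19 + 2 = 21.
  i=4: a_4=5, p_4 = 5*10 + 9 = 59, q_4 = 5*21 + 19 = 124.
  i=5: a_5=5, p_5 = 5*59 + 10 = 305, q_5 = 5*124 + 21 = 641.
  i=6: a_6=8, p_6 = 8*305 + 59 = 2499, q_6 = 8*641 + 124 = 5252.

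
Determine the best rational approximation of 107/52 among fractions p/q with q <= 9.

Expand x = 107/52 as a continued fraction with the Euclidean algorithm:
  107 = 2*52 + 3, so a_0 = 2.
  52 = 17*3 + 1, so a_1 = 17.
  3 = 3*1 + 0, so a_2 = 3.
so x = [2; 17, 3].
Convergents (p_i = a_i*p_{i-1} + p_{i-2}, q_i = a_i*q_{i-1} + q_{i-2} with p_{-2}=0, p_{-1}=1, q_{-2}=1, q_{-1}=0), until the denominator exceeds 9:
  i=0: a_0=2, p_0 = 2*1 + 0 = 2, q_0 = 2*0 + 1 = 1.
  i=1: a_1=17, p_1 = 17*2 + 1 = 35, q_1 = 17*1 + 0 = 17.
q_1 = 17 > 9, so the last convergent with denominator <= 9 is p_0/q_0 = 2/1.
The closest fraction with denominator <= 9 is either p_0/q_0 or the intermediate fraction (k*p_0 + p_{-1})/(k*q_0 + q_{-1}) with the largest k >= 1 whose denominator stays <= 9; these approach x as k grows, and every other convergent or intermediate fraction in range is farther away.
Largest k: floor((9 - q_{-1})/q_0) = floor((9 - 0)/1) = 9 (using the seeds p_{-1} = 1, q_{-1} = 0).
That gives (9*2 + 1)/(9*1 + 0) = 19/9.
Compare the errors: |x - 2/1| = |107*1 - 2*52|/(52*1) = 3/52, and |x - 19/9| = |107*9 - 19*52|/(52*9) = 25/468.
Cross-multiplying, 25*52 = 1300 < 1404 = 3*468, so 25/468 is smaller: the intermediate fraction 19/9 is closer to x than 2/1.

19/9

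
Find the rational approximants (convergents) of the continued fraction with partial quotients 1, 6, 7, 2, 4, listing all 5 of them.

1/1, 7/6, 50/43, 107/92, 478/411

Using the convergent recurrence p_i = a_i*p_{i-1} + p_{i-2}, q_i = a_i*q_{i-1} + q_{i-2} with p_{-2}=0, p_{-1}=1, q_{-2}=1, q_{-1}=0:
  i=0: a_0=1, p_0 = 1*1 + 0 = 1, q_0 = 1*0 + 1 = 1.
  i=1: a_1=6, p_1 = 6*1 + 1 = 7, q_1 = 6*1 + 0 = 6.
  i=2: a_2=7, p_2 = 7*7 + 1 = 50, q_2 = 7*6 + 1 = 43.
  i=3: a_3=2, p_3 = 2*50 + 7 = 107, q_3 = 2*43 + 6 = 92.
  i=4: a_4=4, p_4 = 4*107 + 50 = 478, q_4 = 4*92 + 43 = 411.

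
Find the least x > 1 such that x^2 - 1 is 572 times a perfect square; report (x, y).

First expand sqrt(572) as a continued fraction. With x_i = (sqrt(572) + m_i)/d_i and (m_0, d_0) = (0, 1): a_0 = floor(sqrt(572)) = 23, since 23^2 = 529 <= 572 < 576 = 24^2.
Iterate m_{i+1} = d_i*a_i - m_i, d_{i+1} = (572 - m_{i+1}^2)/d_i, a_{i+1} = floor((a_0 + m_{i+1})/d_{i+1}):
  m_1 = 1*23 - 0 = 23, d_1 = (572 - 23^2)/1 = 43/1 = 43, a_1 = floor((23 + 23)/43) = 1.
  m_2 = 43*1 - 23 = 20, d_2 = (572 - 20^2)/43 = 172/43 = 4, a_2 = floor((23 + 20)/4) = 10.
  m_3 = 4*10 - 20 = 20, d_3 = (572 - 20^2)/4 = 172/4 = 43, a_3 = floor((23 + 20)/43) = 1.
  m_4 = 43*1 - 20 = 23, d_4 = (572 - 23^2)/43 = 43/43 = 1, a_4 = floor((23 + 23)/1) = 46.
  m_5 = 1*46 - 23 = 23, d_5 = (572 - 23^2)/1 = 43/1 = 43: (m_5, d_5) = (m_1, d_1) = (23, 43), so from here the quotients repeat a_1, ..., a_4; the period length is 4.
So sqrt(572) = [23; (1, 10, 1, 46)] with period length k = 4.
k is even, so the fundamental solution of x^2 - 572y^2 = 1 is (p_{k-1}, q_{k-1}) = (p_3, q_3); compute convergents through index 3.
Convergents (p_i = a_i*p_{i-1} + p_{i-2}, q_i = a_i*q_{i-1} + q_{i-2} with p_{-2}=0, p_{-1}=1, q_{-2}=1, q_{-1}=0):
  i=0: a_0=23, p_0 = 23*1 + 0 = 23, q_0 = 23*0 + 1 = 1.
  i=1: a_1=1, p_1 = 1*23 + 1 = 24, q_1 = 1*1 + 0 = 1.
  i=2: a_2=10, p_2 = 10*24 + 23 = 263, q_2 = 10*1 + 1 = 11.
  i=3: a_3=1, p_3 = 1*263 + 24 = 287, q_3 = 1*11 + 1 = 12.
Check: 287^2 - 572*12^2 = 82369 - 82368 = 1, so (x, y) = (287, 12) solves the equation, and by the theorem it is the least positive solution.

(x, y) = (287, 12)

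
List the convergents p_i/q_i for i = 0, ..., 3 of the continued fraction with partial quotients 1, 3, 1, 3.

1/1, 4/3, 5/4, 19/15

Using the convergent recurrence p_i = a_i*p_{i-1} + p_{i-2}, q_i = a_i*q_{i-1} + q_{i-2} with p_{-2}=0, p_{-1}=1, q_{-2}=1, q_{-1}=0:
  i=0: a_0=1, p_0 = 1*1 + 0 = 1, q_0 = 1*0 + 1 = 1.
  i=1: a_1=3, p_1 = 3*1 + 1 = 4, q_1 = 3*1 + 0 = 3.
  i=2: a_2=1, p_2 = 1*4 + 1 = 5, q_2 = 1*3 + 1 = 4.
  i=3: a_3=3, p_3 = 3*5 + 4 = 19, q_3 = 3*4 + 3 = 15.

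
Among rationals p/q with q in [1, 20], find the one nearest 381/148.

18/7

Expand x = 381/148 as a continued fraction with the Euclidean algorithm:
  381 = 2*148 + 85, so a_0 = 2.
  148 = 1*85 + 63, so a_1 = 1.
  85 = 1*63 + 22, so a_2 = 1.
  63 = 2*22 + 19, so a_3 = 2.
  22 = 1*19 + 3, so a_4 = 1.
  19 = 6*3 + 1, so a_5 = 6.
  3 = 3*1 + 0, so a_6 = 3.
so x = [2; 1, 1, 2, 1, 6, 3].
Convergents (p_i = a_i*p_{i-1} + p_{i-2}, q_i = a_i*q_{i-1} + q_{i-2} with p_{-2}=0, p_{-1}=1, q_{-2}=1, q_{-1}=0), until the denominator exceeds 20:
  i=0: a_0=2, p_0 = 2*1 + 0 = 2, q_0 = 2*0 + 1 = 1.
  i=1: a_1=1, p_1 = 1*2 + 1 = 3, q_1 = 1*1 + 0 = 1.
  i=2: a_2=1, p_2 = 1*3 + 2 = 5, q_2 = 1*1 + 1 = 2.
  i=3: a_3=2, p_3 = 2*5 + 3 = 13, q_3 = 2*2 + 1 = 5.
  i=4: a_4=1, p_4 = 1*13 + 5 = 18, q_4 = 1*5 + 2 = 7.
  i=5: a_5=6, p_5 = 6*18 + 13 = 121, q_5 = 6*7 + 5 = 47.
q_5 = 47 > 20, so the last convergent with denominator <= 20 is p_4/q_4 = 18/7.
The closest fraction with denominator <= 20 is either p_4/q_4 or the intermediate fraction (k*p_4 + p_3)/(k*q_4 + q_3) with the largest k >= 1 whose denominator stays <= 20; these approach x as k grows, and every other convergent or intermediate fraction in range is farther away.
Largest k: floor((20 - q_3)/q_4) = floor((20 - 5)/7) = 2.
That gives (2*18 + 13)/(2*7 + 5) = 49/19.
Compare the errors: |x - 18/7| = |381*7 - 18*148|/(148*7) = 3/1036, and |x - 49/19| = |381*19 - 49*148|/(148*19) = 13/2812.
Cross-multiplying, 3*2812 = 8436 < 13468 = 13*1036, so 3/1036 is smaller: the convergent 18/7 is closer to x than 49/19.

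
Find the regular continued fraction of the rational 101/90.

[1; 8, 5, 2]

Run the Euclidean algorithm on 101 and 90; the successive quotients are the partial quotients a_0, a_1, ... (each step inverts the fractional part left over by the previous one):
  101 = 1*90 + 11, so a_0 = 1.
  90 = 8*11 + 2, so a_1 = 8.
  11 = 5*2 + 1, so a_2 = 5.
  2 = 2*1 + 0, so a_3 = 2.
The remainder reaches 0 after 4 divisions, so the expansion has 4 partial quotients, read off in order.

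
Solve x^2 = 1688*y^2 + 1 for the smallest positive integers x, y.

First expand sqrt(1688) as a continued fraction. With x_i = (sqrt(1688) + m_i)/d_i and (m_0, d_0) = (0, 1): a_0 = floor(sqrt(1688)) = 41, since 41^2 = 1681 <= 1688 < 1764 = 42^2.
Iterate m_{i+1} = d_i*a_i - m_i, d_{i+1} = (1688 - m_{i+1}^2)/d_i, a_{i+1} = floor((a_0 + m_{i+1})/d_{i+1}):
  m_1 = 1*41 - 0 = 41, d_1 = (1688 - 41^2)/1 = 7/1 = 7, a_1 = floor((41 + 41)/7) = 11.
  m_2 = 7*11 - 41 = 36, d_2 = (1688 - 36^2)/7 = 392/7 = 56, a_2 = floor((41 + 36)/56) = 1.
  m_3 = 56*1 - 36 = 20, d_3 = (1688 - 20^2)/56 = 1288/56 = 23, a_3 = floor((41 + 20)/23) = 2.
  m_4 = 23*2 - 20 = 26, d_4 = (1688 - 26^2)/23 = 1012/23 = 44, a_4 = floor((41 + 26)/44) = 1.
  m_5 = 44*1 - 26 = 18, d_5 = (1688 - 18^2)/44 = 1364/44 = 31, a_5 = floor((41 + 18)/31) = 1.
  m_6 = 31*1 - 18 = 13, d_6 = (1688 - 13^2)/31 = 1519/31 = 49, a_6 = floor((41 + 13)/49) = 1.
  m_7 = 49*1 - 13 = 36, d_7 = (1688 - 36^2)/49 = 392/49 = 8, a_7 = floor((41 + 36)/8) = 9.
  m_8 = 8*9 - 36 = 36, d_8 = (1688 - 36^2)/8 = 392/8 = 49, a_8 = floor((41 + 36)/49) = 1.
  m_9 = 49*1 - 36 = 13, d_9 = (1688 - 13^2)/49 = 1519/49 = 31, a_9 = floor((41 + 13)/31) = 1.
  m_10 = 31*1 - 13 = 18, d_10 = (1688 - 18^2)/31 = 1364/31 = 44, a_10 = floor((41 + 18)/44) = 1.
  m_11 = 44*1 - 18 = 26, d_11 = (1688 - 26^2)/44 = 1012/44 = 23, a_11 = floor((41 + 26)/23) = 2.
  m_12 = 23*2 - 26 = 20, d_12 = (1688 - 20^2)/23 = 1288/23 = 56, a_12 = floor((41 + 20)/56) = 1.
  m_13 = 56*1 - 20 = 36, d_13 = (1688 - 36^2)/56 = 392/56 = 7, a_13 = floor((41 + 36)/7) = 11.
  m_14 = 7*11 - 36 = 41, d_14 = (1688 - 41^2)/7 = 7/7 = 1, a_14 = floor((41 + 41)/1) = 82.
  m_15 = 1*82 - 41 = 41, d_15 = (1688 - 41^2)/1 = 7/1 = 7: (m_15, d_15) = (m_1, d_1) = (41, 7), so from here the quotients repeat a_1, ..., a_14; the period length is 14.
So sqrt(1688) = [41; (11, 1, 2, 1, 1, 1, 9, 1, 1, 1, 2, 1, 11, 82)] with period length k = 14.
k is even, so the fundamental solution of x^2 - 1688y^2 = 1 is (p_{k-1}, q_{k-1}) = (p_13, q_13); compute convergents through index 13.
Convergents (p_i = a_i*p_{i-1} + p_{i-2}, q_i = a_i*q_{i-1} + q_{i-2} with p_{-2}=0, p_{-1}=1, q_{-2}=1, q_{-1}=0):
  i=0: a_0=41, p_0 = 41*1 + 0 = 41, q_0 = 41*0 + 1 = 1.
  i=1: a_1=11, p_1 = 11*41 + 1 = 452, q_1 = 11*1 + 0 = 11.
  i=2: a_2=1, p_2 = 1*452 + 41 = 493, q_2 = 1*11 + 1 = 12.
  i=3: a_3=2, p_3 = 2*493 + 452 = 1438, q_3 = 2*12 + 11 = 35.
  i=4: a_4=1, p_4 = 1*1438 + 493 = 1931, q_4 = 1*35 + 12 = 47.
  i=5: a_5=1, p_5 = 1*1931 + 1438 = 3369, q_5 = 1*47 + 35 = 82.
  i=6: a_6=1, p_6 = 1*3369 + 1931 = 5300, q_6 = 1*82 + 47 = 129.
  i=7: a_7=9, p_7 = 9*5300 + 3369 = 51069, q_7 = 9*129 + 82 = 1243.
  i=8: a_8=1, p_8 = 1*51069 + 5300 = 56369, q_8 = 1*1243 + 129 = 1372.
  i=9: a_9=1, p_9 = 1*56369 + 51069 = 107438, q_9 = 1*1372 + 1243 = 2615.
  i=10: a_10=1, p_10 = 1*107438 + 56369 = 163807, q_10 = 1*2615 + 1372 = 3987.
  i=11: a_11=2, p_11 = 2*163807 + 107438 = 435052, q_11 = 2*3987 + 2615 = 10589.
  i=12: a_12=1, p_12 = 1*435052 + 163807 = 598859, q_12 = 1*10589 + 3987 = 14576.
  i=13: a_13=11, p_13 = 11*598859 + 435052 = 7022501, q_13 = 11*14576 + 10589 = 170925.
Check: 7022501^2 - 1688*170925^2 = 49315520295001 - 49315520295000 = 1, so (x, y) = (7022501, 170925) solves the equation, and by the theorem it is the least positive solution.

(x, y) = (7022501, 170925)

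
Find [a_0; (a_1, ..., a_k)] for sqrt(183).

Write x_i = (sqrt(183) + m_i)/d_i with (m_0, d_0) = (0, 1). a_0 = floor(sqrt(183)) = 13, since 13^2 = 169 <= 183 < 196 = 14^2.
Iterate m_{i+1} = d_i*a_i - m_i, d_{i+1} = (183 - m_{i+1}^2)/d_i, a_{i+1} = floor((a_0 + m_{i+1})/d_{i+1}):
  m_1 = 1*13 - 0 = 13, d_1 = (183 - 13^2)/1 = 14/1 = 14, a_1 = floor((13 + 13)/14) = 1.
  m_2 = 14*1 - 13 = 1, d_2 = (183 - 1^2)/14 = 182/14 = 13, a_2 = floor((13 + 1)/13) = 1.
  m_3 = 13*1 - 1 = 12, d_3 = (183 - 12^2)/13 = 39/13 = 3, a_3 = floor((13 + 12)/3) = 8.
  m_4 = 3*8 - 12 = 12, d_4 = (183 - 12^2)/3 = 39/3 = 13, a_4 = floor((13 + 12)/13) = 1.
  m_5 = 13*1 - 12 = 1, d_5 = (183 - 1^2)/13 = 182/13 = 14, a_5 = floor((13 + 1)/14) = 1.
  m_6 = 14*1 - 1 = 13, d_6 = (183 - 13^2)/14 = 14/14 = 1, a_6 = floor((13 + 13)/1) = 26.
  m_7 = 1*26 - 13 = 13, d_7 = (183 - 13^2)/1 = 14/1 = 14: (m_7, d_7) = (m_1, d_1) = (13, 14), so from here the quotients repeat a_1, ..., a_6; the period length is 6.
Hence the expansion of sqrt(183) is a_0 = 13 followed by the repeating block 1, 1, 8, 1, 1, 26 (period 6).

[13; (1, 1, 8, 1, 1, 26)]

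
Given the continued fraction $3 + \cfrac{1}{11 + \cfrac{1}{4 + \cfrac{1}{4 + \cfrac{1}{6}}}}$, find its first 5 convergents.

Using the convergent recurrence p_i = a_i*p_{i-1} + p_{i-2}, q_i = a_i*q_{i-1} + q_{i-2} with p_{-2}=0, p_{-1}=1, q_{-2}=1, q_{-1}=0:
  i=0: a_0=3, p_0 = 3*1 + 0 = 3, q_0 = 3*0 + 1 = 1.
  i=1: a_1=11, p_1 = 11*3 + 1 = 34, q_1 = 11*1 + 0 = 11.
  i=2: a_2=4, p_2 = 4*34 + 3 = 139, q_2 = 4*11 + 1 = 45.
  i=3: a_3=4, p_3 = 4*139 + 34 = 590, q_3 = 4*45 + 11 = 191.
  i=4: a_4=6, p_4 = 6*590 + 139 = 3679, q_4 = 6*191 + 45 = 1191.

3/1, 34/11, 139/45, 590/191, 3679/1191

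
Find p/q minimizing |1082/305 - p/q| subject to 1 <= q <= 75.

Expand x = 1082/305 as a continued fraction with the Euclidean algorithm:
  1082 = 3*305 + 167, so a_0 = 3.
  305 = 1*167 + 138, so a_1 = 1.
  167 = 1*138 + 29, so a_2 = 1.
  138 = 4*29 + 22, so a_3 = 4.
  29 = 1*22 + 7, so a_4 = 1.
  22 = 3*7 + 1, so a_5 = 3.
  7 = 7*1 + 0, so a_6 = 7.
so x = [3; 1, 1, 4, 1, 3, 7].
Convergents (p_i = a_i*p_{i-1} + p_{i-2}, q_i = a_i*q_{i-1} + q_{i-2} with p_{-2}=0, p_{-1}=1, q_{-2}=1, q_{-1}=0), until the denominator exceeds 75:
  i=0: a_0=3, p_0 = 3*1 + 0 = 3, q_0 = 3*0 + 1 = 1.
  i=1: a_1=1, p_1 = 1*3 + 1 = 4, q_1 = 1*1 + 0 = 1.
  i=2: a_2=1, p_2 = 1*4 + 3 = 7, q_2 = 1*1 + 1 = 2.
  i=3: a_3=4, p_3 = 4*7 + 4 = 32, q_3 = 4*2 + 1 = 9.
  i=4: a_4=1, p_4 = 1*32 + 7 = 39, q_4 = 1*9 + 2 = 11.
  i=5: a_5=3, p_5 = 3*39 + 32 = 149, q_5 = 3*11 + 9 = 42.
  i=6: a_6=7, p_6 = 7*149 + 39 = 1082, q_6 = 7*42 + 11 = 305.
q_6 = 305 > 75, so the last convergent with denominator <= 75 is p_5/q_5 = 149/42.
The closest fraction with denominator <= 75 is either p_5/q_5 or the intermediate fraction (k*p_5 + p_4)/(k*q_5 + q_4) with the largest k >= 1 whose denominator stays <= 75; these approach x as k grows, and every other convergent or intermediate fraction in range is farther away.
Largest k: floor((75 - q_4)/q_5) = floor((75 - 11)/42) = 1.
That gives (1*149 + 39)/(1*42 + 11) = 188/53.
Compare the errors: |x - 149/42| = |1082*42 - 149*305|/(305*42) = 1/12810, and |x - 188/53| = |1082*53 - 188*305|/(305*53) = 6/16165.
Cross-multiplying, 1*16165 = 16165 < 76860 = 6*12810, so 1/12810 is smaller: the convergent 149/42 is closer to x than 188/53.

149/42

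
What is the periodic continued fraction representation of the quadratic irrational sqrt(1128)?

Write x_i = (sqrt(1128) + m_i)/d_i with (m_0, d_0) = (0, 1). a_0 = floor(sqrt(1128)) = 33, since 33^2 = 1089 <= 1128 < 1156 = 34^2.
Iterate m_{i+1} = d_i*a_i - m_i, d_{i+1} = (1128 - m_{i+1}^2)/d_i, a_{i+1} = floor((a_0 + m_{i+1})/d_{i+1}):
  m_1 = 1*33 - 0 = 33, d_1 = (1128 - 33^2)/1 = 39/1 = 39, a_1 = floor((33 + 33)/39) = 1.
  m_2 = 39*1 - 33 = 6, d_2 = (1128 - 6^2)/39 = 1092/39 = 28, a_2 = floor((33 + 6)/28) = 1.
  m_3 = 28*1 - 6 = 22, d_3 = (1128 - 22^2)/28 = 644/28 = 23, a_3 = floor((33 + 22)/23) = 2.
  m_4 = 23*2 - 22 = 24, d_4 = (1128 - 24^2)/23 = 552/23 = 24, a_4 = floor((33 + 24)/24) = 2.
  m_5 = 24*2 - 24 = 24, d_5 = (1128 - 24^2)/24 = 552/24 = 23, a_5 = floor((33 + 24)/23) = 2.
  m_6 = 23*2 - 24 = 22, d_6 = (1128 - 22^2)/23 = 644/23 = 28, a_6 = floor((33 + 22)/28) = 1.
  m_7 = 28*1 - 22 = 6, d_7 = (1128 - 6^2)/28 = 1092/28 = 39, a_7 = floor((33 + 6)/39) = 1.
  m_8 = 39*1 - 6 = 33, d_8 = (1128 - 33^2)/39 = 39/39 = 1, a_8 = floor((33 + 33)/1) = 66.
  m_9 = 1*66 - 33 = 33, d_9 = (1128 - 33^2)/1 = 39/1 = 39: (m_9, d_9) = (m_1, d_1) = (33, 39), so from here the quotients repeat a_1, ..., a_8; the period length is 8.
Hence the expansion of sqrt(1128) is a_0 = 33 followed by the repeating block 1, 1, 2, 2, 2, 1, 1, 66 (period 8).

[33; (1, 1, 2, 2, 2, 1, 1, 66)]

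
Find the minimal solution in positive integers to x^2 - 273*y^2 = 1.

(x, y) = (727, 44)

First expand sqrt(273) as a continued fraction. With x_i = (sqrt(273) + m_i)/d_i and (m_0, d_0) = (0, 1): a_0 = floor(sqrt(273)) = 16, since 16^2 = 256 <= 273 < 289 = 17^2.
Iterate m_{i+1} = d_i*a_i - m_i, d_{i+1} = (273 - m_{i+1}^2)/d_i, a_{i+1} = floor((a_0 + m_{i+1})/d_{i+1}):
  m_1 = 1*16 - 0 = 16, d_1 = (273 - 16^2)/1 = 17/1 = 17, a_1 = floor((16 + 16)/17) = 1.
  m_2 = 17*1 - 16 = 1, d_2 = (273 - 1^2)/17 = 272/17 = 16, a_2 = floor((16 + 1)/16) = 1.
  m_3 = 16*1 - 1 = 15, d_3 = (273 - 15^2)/16 = 48/16 = 3, a_3 = floor((16 + 15)/3) = 10.
  m_4 = 3*10 - 15 = 15, d_4 = (273 - 15^2)/3 = 48/3 = 16, a_4 = floor((16 + 15)/16) = 1.
  m_5 = 16*1 - 15 = 1, d_5 = (273 - 1^2)/16 = 272/16 = 17, a_5 = floor((16 + 1)/17) = 1.
  m_6 = 17*1 - 1 = 16, d_6 = (273 - 16^2)/17 = 17/17 = 1, a_6 = floor((16 + 16)/1) = 32.
  m_7 = 1*32 - 16 = 16, d_7 = (273 - 16^2)/1 = 17/1 = 17: (m_7, d_7) = (m_1, d_1) = (16, 17), so from here the quotients repeat a_1, ..., a_6; the period length is 6.
So sqrt(273) = [16; (1, 1, 10, 1, 1, 32)] with period length k = 6.
k is even, so the fundamental solution of x^2 - 273y^2 = 1 is (p_{k-1}, q_{k-1}) = (p_5, q_5); compute convergents through index 5.
Convergents (p_i = a_i*p_{i-1} + p_{i-2}, q_i = a_i*q_{i-1} + q_{i-2} with p_{-2}=0, p_{-1}=1, q_{-2}=1, q_{-1}=0):
  i=0: a_0=16, p_0 = 16*1 + 0 = 16, q_0 = 16*0 + 1 = 1.
  i=1: a_1=1, p_1 = 1*16 + 1 = 17, q_1 = 1*1 + 0 = 1.
  i=2: a_2=1, p_2 = 1*17 + 16 = 33, q_2 = 1*1 + 1 = 2.
  i=3: a_3=10, p_3 = 10*33 + 17 = 347, q_3 = 10*2 + 1 = 21.
  i=4: a_4=1, p_4 = 1*347 + 33 = 380, q_4 = 1*21 + 2 = 23.
  i=5: a_5=1, p_5 = 1*380 + 347 = 727, q_5 = 1*23 + 21 = 44.
Check: 727^2 - 273*44^2 = 528529 - 528528 = 1, so (x, y) = (727, 44) solves the equation, and by the theorem it is the least positive solution.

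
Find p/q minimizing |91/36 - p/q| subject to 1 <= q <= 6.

5/2

Expand x = 91/36 as a continued fraction with the Euclidean algorithm:
  91 = 2*36 + 19, so a_0 = 2.
  36 = 1*19 + 17, so a_1 = 1.
  19 = 1*17 + 2, so a_2 = 1.
  17 = 8*2 + 1, so a_3 = 8.
  2 = 2*1 + 0, so a_4 = 2.
so x = [2; 1, 1, 8, 2].
Convergents (p_i = a_i*p_{i-1} + p_{i-2}, q_i = a_i*q_{i-1} + q_{i-2} with p_{-2}=0, p_{-1}=1, q_{-2}=1, q_{-1}=0), until the denominator exceeds 6:
  i=0: a_0=2, p_0 = 2*1 + 0 = 2, q_0 = 2*0 + 1 = 1.
  i=1: a_1=1, p_1 = 1*2 + 1 = 3, q_1 = 1*1 + 0 = 1.
  i=2: a_2=1, p_2 = 1*3 + 2 = 5, q_2 = 1*1 + 1 = 2.
  i=3: a_3=8, p_3 = 8*5 + 3 = 43, q_3 = 8*2 + 1 = 17.
q_3 = 17 > 6, so the last convergent with denominator <= 6 is p_2/q_2 = 5/2.
The closest fraction with denominator <= 6 is either p_2/q_2 or the intermediate fraction (k*p_2 + p_1)/(k*q_2 + q_1) with the largest k >= 1 whose denominator stays <= 6; these approach x as k grows, and every other convergent or intermediate fraction in range is farther away.
Largest k: floor((6 - q_1)/q_2) = floor((6 - 1)/2) = 2.
That gives (2*5 + 3)/(2*2 + 1) = 13/5.
Compare the errors: |x - 5/2| = |91*2 - 5*36|/(36*2) = 2/72, and |x - 13/5| = |91*5 - 13*36|/(36*5) = 13/180.
Cross-multiplying, 2*180 = 360 < 936 = 13*72, so 2/72 is smaller: the convergent 5/2 is closer to x than 13/5.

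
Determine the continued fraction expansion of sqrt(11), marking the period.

Write x_i = (sqrt(11) + m_i)/d_i with (m_0, d_0) = (0, 1). a_0 = floor(sqrt(11)) = 3, since 3^2 = 9 <= 11 < 16 = 4^2.
Iterate m_{i+1} = d_i*a_i - m_i, d_{i+1} = (11 - m_{i+1}^2)/d_i, a_{i+1} = floor((a_0 + m_{i+1})/d_{i+1}):
  m_1 = 1*3 - 0 = 3, d_1 = (11 - 3^2)/1 = 2/1 = 2, a_1 = floor((3 + 3)/2) = 3.
  m_2 = 2*3 - 3 = 3, d_2 = (11 - 3^2)/2 = 2/2 = 1, a_2 = floor((3 + 3)/1) = 6.
  m_3 = 1*6 - 3 = 3, d_3 = (11 - 3^2)/1 = 2/1 = 2: (m_3, d_3) = (m_1, d_1) = (3, 2), so from here the quotients repeat a_1, a_2; the period length is 2.
Hence the expansion of sqrt(11) is a_0 = 3 followed by the repeating block 3, 6 (period 2).

[3; (3, 6)]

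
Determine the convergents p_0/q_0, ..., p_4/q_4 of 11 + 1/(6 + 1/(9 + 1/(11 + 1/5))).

11/1, 67/6, 614/55, 6821/611, 34719/3110

Using the convergent recurrence p_i = a_i*p_{i-1} + p_{i-2}, q_i = a_i*q_{i-1} + q_{i-2} with p_{-2}=0, p_{-1}=1, q_{-2}=1, q_{-1}=0:
  i=0: a_0=11, p_0 = 11*1 + 0 = 11, q_0 = 11*0 + 1 = 1.
  i=1: a_1=6, p_1 = 6*11 + 1 = 67, q_1 = 6*1 + 0 = 6.
  i=2: a_2=9, p_2 = 9*67 + 11 = 614, q_2 = 9*6 + 1 = 55.
  i=3: a_3=11, p_3 = 11*614 + 67 = 6821, q_3 = 11*55 + 6 = 611.
  i=4: a_4=5, p_4 = 5*6821 + 614 = 34719, q_4 = 5*611 + 55 = 3110.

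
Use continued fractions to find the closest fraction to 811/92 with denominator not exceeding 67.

573/65

Expand x = 811/92 as a continued fraction with the Euclidean algorithm:
  811 = 8*92 + 75, so a_0 = 8.
  92 = 1*75 + 17, so a_1 = 1.
  75 = 4*17 + 7, so a_2 = 4.
  17 = 2*7 + 3, so a_3 = 2.
  7 = 2*3 + 1, so a_4 = 2.
  3 = 3*1 + 0, so a_5 = 3.
so x = [8; 1, 4, 2, 2, 3].
Convergents (p_i = a_i*p_{i-1} + p_{i-2}, q_i = a_i*q_{i-1} + q_{i-2} with p_{-2}=0, p_{-1}=1, q_{-2}=1, q_{-1}=0), until the denominator exceeds 67:
  i=0: a_0=8, p_0 = 8*1 + 0 = 8, q_0 = 8*0 + 1 = 1.
  i=1: a_1=1, p_1 = 1*8 + 1 = 9, q_1 = 1*1 + 0 = 1.
  i=2: a_2=4, p_2 = 4*9 + 8 = 44, q_2 = 4*1 + 1 = 5.
  i=3: a_3=2, p_3 = 2*44 + 9 = 97, q_3 = 2*5 + 1 = 11.
  i=4: a_4=2, p_4 = 2*97 + 44 = 238, q_4 = 2*11 + 5 = 27.
  i=5: a_5=3, p_5 = 3*238 + 97 = 811, q_5 = 3*27 + 11 = 92.
q_5 = 92 > 67, so the last convergent with denominator <= 67 is p_4/q_4 = 238/27.
The closest fraction with denominator <= 67 is either p_4/q_4 or the intermediate fraction (k*p_4 + p_3)/(k*q_4 + q_3) with the largest k >= 1 whose denominator stays <= 67; these approach x as k grows, and every other convergent or intermediate fraction in range is farther away.
Largest k: floor((67 - q_3)/q_4) = floor((67 - 11)/27) = 2.
That gives (2*238 + 97)/(2*27 + 11) = 573/65.
Compare the errors: |x - 238/27| = |811*27 - 238*92|/(92*27) = 1/2484, and |x - 573/65| = |811*65 - 573*92|/(92*65) = 1/5980.
Cross-multiplying, 1*2484 = 2484 < 5980 = 1*5980, so 1/5980 is smaller: the intermediate fraction 573/65 is closer to x than 238/27.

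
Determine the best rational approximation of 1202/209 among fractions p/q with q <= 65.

23/4

Expand x = 1202/209 as a continued fraction with the Euclidean algorithm:
  1202 = 5*209 + 157, so a_0 = 5.
  209 = 1*157 + 52, so a_1 = 1.
  157 = 3*52 + 1, so a_2 = 3.
  52 = 52*1 + 0, so a_3 = 52.
so x = [5; 1, 3, 52].
Convergents (p_i = a_i*p_{i-1} + p_{i-2}, q_i = a_i*q_{i-1} + q_{i-2} with p_{-2}=0, p_{-1}=1, q_{-2}=1, q_{-1}=0), until the denominator exceeds 65:
  i=0: a_0=5, p_0 = 5*1 + 0 = 5, q_0 = 5*0 + 1 = 1.
  i=1: a_1=1, p_1 = 1*5 + 1 = 6, q_1 = 1*1 + 0 = 1.
  i=2: a_2=3, p_2 = 3*6 + 5 = 23, q_2 = 3*1 + 1 = 4.
  i=3: a_3=52, p_3 = 52*23 + 6 = 1202, q_3 = 52*4 + 1 = 209.
q_3 = 209 > 65, so the last convergent with denominator <= 65 is p_2/q_2 = 23/4.
The closest fraction with denominator <= 65 is either p_2/q_2 or the intermediate fraction (k*p_2 + p_1)/(k*q_2 + q_1) with the largest k >= 1 whose denominator stays <= 65; these approach x as k grows, and every other convergent or intermediate fraction in range is farther away.
Largest k: floor((65 - q_1)/q_2) = floor((65 - 1)/4) = 16.
That gives (16*23 + 6)/(16*4 + 1) = 374/65.
Compare the errors: |x - 23/4| = |1202*4 - 23*209|/(209*4) = 1/836, and |x - 374/65| = |1202*65 - 374*209|/(209*65) = 36/13585.
Cross-multiplying, 1*13585 = 13585 < 30096 = 36*836, so 1/836 is smaller: the convergent 23/4 is closer to x than 374/65.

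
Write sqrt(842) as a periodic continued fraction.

[29; (58)]

Write x_i = (sqrt(842) + m_i)/d_i with (m_0, d_0) = (0, 1). a_0 = floor(sqrt(842)) = 29, since 29^2 = 841 <= 842 < 900 = 30^2.
Iterate m_{i+1} = d_i*a_i - m_i, d_{i+1} = (842 - m_{i+1}^2)/d_i, a_{i+1} = floor((a_0 + m_{i+1})/d_{i+1}):
  m_1 = 1*29 - 0 = 29, d_1 = (842 - 29^2)/1 = 1/1 = 1, a_1 = floor((29 + 29)/1) = 58.
  m_2 = 1*58 - 29 = 29, d_2 = (842 - 29^2)/1 = 1/1 = 1: (m_2, d_2) = (m_1, d_1) = (29, 1), so from here the quotient a_1 repeats; the period length is 1.
Hence the expansion of sqrt(842) is a_0 = 29 followed by the repeating block 58 (period 1).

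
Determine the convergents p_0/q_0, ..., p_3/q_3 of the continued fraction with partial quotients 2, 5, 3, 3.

Using the convergent recurrence p_i = a_i*p_{i-1} + p_{i-2}, q_i = a_i*q_{i-1} + q_{i-2} with p_{-2}=0, p_{-1}=1, q_{-2}=1, q_{-1}=0:
  i=0: a_0=2, p_0 = 2*1 + 0 = 2, q_0 = 2*0 + 1 = 1.
  i=1: a_1=5, p_1 = 5*2 + 1 = 11, q_1 = 5*1 + 0 = 5.
  i=2: a_2=3, p_2 = 3*11 + 2 = 35, q_2 = 3*5 + 1 = 16.
  i=3: a_3=3, p_3 = 3*35 + 11 = 116, q_3 = 3*16 + 5 = 53.

2/1, 11/5, 35/16, 116/53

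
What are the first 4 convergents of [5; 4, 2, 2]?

Using the convergent recurrence p_i = a_i*p_{i-1} + p_{i-2}, q_i = a_i*q_{i-1} + q_{i-2} with p_{-2}=0, p_{-1}=1, q_{-2}=1, q_{-1}=0:
  i=0: a_0=5, p_0 = 5*1 + 0 = 5, q_0 = 5*0 + 1 = 1.
  i=1: a_1=4, p_1 = 4*5 + 1 = 21, q_1 = 4*1 + 0 = 4.
  i=2: a_2=2, p_2 = 2*21 + 5 = 47, q_2 = 2*4 + 1 = 9.
  i=3: a_3=2, p_3 = 2*47 + 21 = 115, q_3 = 2*9 + 4 = 22.

5/1, 21/4, 47/9, 115/22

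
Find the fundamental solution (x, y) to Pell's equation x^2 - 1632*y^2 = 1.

(x, y) = (20401, 505)

First expand sqrt(1632) as a continued fraction. With x_i = (sqrt(1632) + m_i)/d_i and (m_0, d_0) = (0, 1): a_0 = floor(sqrt(1632)) = 40, since 40^2 = 1600 <= 1632 < 1681 = 41^2.
Iterate m_{i+1} = d_i*a_i - m_i, d_{i+1} = (1632 - m_{i+1}^2)/d_i, a_{i+1} = floor((a_0 + m_{i+1})/d_{i+1}):
  m_1 = 1*40 - 0 = 40, d_1 = (1632 - 40^2)/1 = 32/1 = 32, a_1 = floor((40 + 40)/32) = 2.
  m_2 = 32*2 - 40 = 24, d_2 = (1632 - 24^2)/32 = 1056/32 = 33, a_2 = floor((40 + 24)/33) = 1.
  m_3 = 33*1 - 24 = 9, d_3 = (1632 - 9^2)/33 = 1551/33 = 47, a_3 = floor((40 + 9)/47) = 1.
  m_4 = 47*1 - 9 = 38, d_4 = (1632 - 38^2)/47 = 188/47 = 4, a_4 = floor((40 + 38)/4) = 19.
  m_5 = 4*19 - 38 = 38, d_5 = (1632 - 38^2)/4 = 188/4 = 47, a_5 = floor((40 + 38)/47) = 1.
  m_6 = 47*1 - 38 = 9, d_6 = (1632 - 9^2)/47 = 1551/47 = 33, a_6 = floor((40 + 9)/33) = 1.
  m_7 = 33*1 - 9 = 24, d_7 = (1632 - 24^2)/33 = 1056/33 = 32, a_7 = floor((40 + 24)/32) = 2.
  m_8 = 32*2 - 24 = 40, d_8 = (1632 - 40^2)/32 = 32/32 = 1, a_8 = floor((40 + 40)/1) = 80.
  m_9 = 1*80 - 40 = 40, d_9 = (1632 - 40^2)/1 = 32/1 = 32: (m_9, d_9) = (m_1, d_1) = (40, 32), so from here the quotients repeat a_1, ..., a_8; the period length is 8.
So sqrt(1632) = [40; (2, 1, 1, 19, 1, 1, 2, 80)] with period length k = 8.
k is even, so the fundamental solution of x^2 - 1632y^2 = 1 is (p_{k-1}, q_{k-1}) = (p_7, q_7); compute convergents through index 7.
Convergents (p_i = a_i*p_{i-1} + p_{i-2}, q_i = a_i*q_{i-1} + q_{i-2} with p_{-2}=0, p_{-1}=1, q_{-2}=1, q_{-1}=0):
  i=0: a_0=40, p_0 = 40*1 + 0 = 40, q_0 = 40*0 + 1 = 1.
  i=1: a_1=2, p_1 = 2*40 + 1 = 81, q_1 = 2*1 + 0 = 2.
  i=2: a_2=1, p_2 = 1*81 + 40 = 121, q_2 = 1*2 + 1 = 3.
  i=3: a_3=1, p_3 = 1*121 + 81 = 202, q_3 = 1*3 + 2 = 5.
  i=4: a_4=19, p_4 = 19*202 + 121 = 3959, q_4 = 19*5 + 3 = 98.
  i=5: a_5=1, p_5 = 1*3959 + 202 = 4161, q_5 = 1*98 + 5 = 103.
  i=6: a_6=1, p_6 = 1*4161 + 3959 = 8120, q_6 = 1*103 + 98 = 201.
  i=7: a_7=2, p_7 = 2*8120 + 4161 = 20401, q_7 = 2*201 + 103 = 505.
Check: 20401^2 - 1632*505^2 = 416200801 - 416200800 = 1, so (x, y) = (20401, 505) solves the equation, and by the theorem it is the least positive solution.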